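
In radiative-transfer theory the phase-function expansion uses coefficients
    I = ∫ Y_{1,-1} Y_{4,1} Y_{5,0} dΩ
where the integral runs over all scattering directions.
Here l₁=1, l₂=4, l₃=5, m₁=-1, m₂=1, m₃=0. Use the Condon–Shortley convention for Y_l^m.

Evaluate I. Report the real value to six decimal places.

Checks pass: Σm=0; 10 even; l₃=5∈[3,5].
(2·1+1)(2·4+1)(2·5+1) = 297
Δ: 0! 2! 8! / 11! → 1/495
sum: t=0:+1/576 = 1/576
3j²(1 4 5; 0 0 0) = Δ·Π!·Σ² = 5/99  (sign -1)
sum: t=0:+1/1440 = 1/1440
3j²(1 4 5; -1 1 0) = Δ·Π!·Σ² = 2/99  (sign -1)
combine: 4πI² = 297·5/99·2/99 = 10/33
take √, sign +1: I = 0.15528807

0.155288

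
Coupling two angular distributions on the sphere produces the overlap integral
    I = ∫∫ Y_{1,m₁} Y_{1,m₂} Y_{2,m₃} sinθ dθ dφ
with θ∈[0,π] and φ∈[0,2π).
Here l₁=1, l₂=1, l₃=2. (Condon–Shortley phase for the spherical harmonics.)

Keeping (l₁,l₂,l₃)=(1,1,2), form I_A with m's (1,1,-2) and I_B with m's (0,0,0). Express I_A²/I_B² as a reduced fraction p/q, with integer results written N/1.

Shared (l₁,l₂,l₃)=(1,1,2): N and (l;000)² cancel in I_A²/I_B².
A: Δ = 0!·2!·2!/5! = 1/30; Racah Σ t=0..0: t=0:+1/4 = 1/4; ⇒ 3j(1 1 2; 1 1 -2)² = 1/5, sgn +1
B: Δ = 0!·2!·2!/5! = 1/30; Racah Σ t=0..0: t=0:+1/1 = 1/1; ⇒ 3j(1 1 2; 0 0 0)² = 2/15, sgn +1
I_A²/I_B² = (1/5)/(2/15) = 3/2

3/2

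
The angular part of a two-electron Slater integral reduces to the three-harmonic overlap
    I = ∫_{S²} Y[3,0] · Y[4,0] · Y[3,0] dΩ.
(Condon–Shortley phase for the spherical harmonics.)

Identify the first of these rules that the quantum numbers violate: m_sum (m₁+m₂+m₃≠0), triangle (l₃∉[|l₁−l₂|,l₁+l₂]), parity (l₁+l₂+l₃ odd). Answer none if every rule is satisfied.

none

Σmᵢ = 0  ✓
l₃∈[|l₁−l₂|,l₁+l₂]=[1,7], have l₃=3  ✓
Σlᵢ = 10 ⇒ even  ✓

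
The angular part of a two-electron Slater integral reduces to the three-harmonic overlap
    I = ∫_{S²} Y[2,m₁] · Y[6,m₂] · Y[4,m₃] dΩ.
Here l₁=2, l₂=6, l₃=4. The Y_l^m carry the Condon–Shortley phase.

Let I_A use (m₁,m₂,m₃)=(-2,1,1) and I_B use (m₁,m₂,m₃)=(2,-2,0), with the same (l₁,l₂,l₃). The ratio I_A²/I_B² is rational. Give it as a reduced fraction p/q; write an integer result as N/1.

1/2

l's match ⇒ only the (l;m) 3-j factors differ between A and B.
A: triangle coeff Δ(2,6,4) = 1/6435; Σ_t [4,4]: t=4:+1/17280 = 1/17280; (3j)²=7/1287 [(2 6 4; -2 1 1)], sign=-1
B: triangle coeff Δ(2,6,4) = 1/6435; Σ_t [0,0]: t=0:+1/13824 = 1/13824; (3j)²=14/1287 [(2 6 4; 2 -2 0)], sign=+1
I_A²/I_B² = (7/1287)/(14/1287) = 1/2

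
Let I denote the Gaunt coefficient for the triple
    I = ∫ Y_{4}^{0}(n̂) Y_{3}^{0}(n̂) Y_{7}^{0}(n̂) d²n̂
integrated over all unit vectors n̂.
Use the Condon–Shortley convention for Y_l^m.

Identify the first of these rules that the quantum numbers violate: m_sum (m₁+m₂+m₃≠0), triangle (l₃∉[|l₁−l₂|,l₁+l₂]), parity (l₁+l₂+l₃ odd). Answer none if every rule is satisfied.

m₁+m₂+m₃ = 0 + 0 + 0 = 0  ✓
triangle: |4−3|=1 ≤ l₃=7 ≤ 4+3=7  ✓
parity: l₁+l₂+l₃ = 14 is even  ✓

none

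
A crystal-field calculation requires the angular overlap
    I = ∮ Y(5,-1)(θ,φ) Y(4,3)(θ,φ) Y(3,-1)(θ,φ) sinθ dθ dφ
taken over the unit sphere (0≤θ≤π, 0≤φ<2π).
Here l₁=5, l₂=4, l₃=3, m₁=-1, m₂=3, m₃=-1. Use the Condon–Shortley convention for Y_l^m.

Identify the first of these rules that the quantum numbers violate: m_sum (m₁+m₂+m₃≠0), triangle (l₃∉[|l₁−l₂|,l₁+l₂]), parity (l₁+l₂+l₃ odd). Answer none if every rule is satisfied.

m_sum

Σmᵢ = 1  ✗
l₃∈[|l₁−l₂|,l₁+l₂]=[1,9], have l₃=3
Σlᵢ = 12 ⇒ even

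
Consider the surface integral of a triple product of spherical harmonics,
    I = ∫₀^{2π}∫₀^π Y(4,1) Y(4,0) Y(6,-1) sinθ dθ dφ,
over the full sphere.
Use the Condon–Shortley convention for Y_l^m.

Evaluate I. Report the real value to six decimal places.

m-sum 0 ✓  L=14 even ✓  0≤6≤8 ✓
Π(2lᵢ+1) = 9×9×13 = 1053
triangle coeff Δ(4,4,6) = 1/1261260
Σ_t [0,2]: t=0:+1/4608 t=1:−1/1296 t=2:+1/4608 = -7/20736
(3j)²=20/1287 [(4 4 6; 0 0 0)], sign=-1
Σ_t [0,2]: t=0:+1/3456 t=1:−1/1728 t=2:+1/11520 = -7/34560
(3j)²=7/858 [(4 4 6; 1 0 -1)], sign=+1
⇒ 4πI² = 210/1573
I = (-1)√(210/1573/(4π)) = -0.10307192

-0.103072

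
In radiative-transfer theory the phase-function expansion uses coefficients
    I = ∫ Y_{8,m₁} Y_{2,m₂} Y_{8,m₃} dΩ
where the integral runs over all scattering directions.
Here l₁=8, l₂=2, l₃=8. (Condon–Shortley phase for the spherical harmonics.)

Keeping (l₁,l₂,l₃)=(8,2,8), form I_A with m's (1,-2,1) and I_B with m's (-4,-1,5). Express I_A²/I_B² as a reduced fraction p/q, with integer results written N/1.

16/13

l's match ⇒ only the (l;m) 3-j factors differ between A and B.
A: triangle coeff Δ(8,2,8) = 1/348840; Σ_t [0,0]: t=0:+1/101606400 = 1/101606400; (3j)²=36/1615 [(8 2 8; 1 -2 1)], sign=-1
B: triangle coeff Δ(8,2,8) = 1/348840; Σ_t [0,1]: t=0:+1/1916006400 t=1:−1/479001600 = -1/638668800; (3j)²=117/6460 [(8 2 8; -4 -1 5)], sign=+1
I_A²/I_B² = (36/1615)/(117/6460) = 16/13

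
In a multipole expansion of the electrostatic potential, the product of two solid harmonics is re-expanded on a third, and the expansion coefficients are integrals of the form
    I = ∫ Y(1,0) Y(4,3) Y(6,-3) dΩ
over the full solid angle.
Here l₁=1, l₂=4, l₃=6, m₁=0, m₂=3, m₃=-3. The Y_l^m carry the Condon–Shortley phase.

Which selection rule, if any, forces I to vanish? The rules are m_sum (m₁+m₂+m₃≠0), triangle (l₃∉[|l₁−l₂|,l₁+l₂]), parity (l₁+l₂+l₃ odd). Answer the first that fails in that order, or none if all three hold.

triangle

Σmᵢ = 0  ✓
l₃∈[|l₁−l₂|,l₁+l₂]=[3,5], have l₃=6  ✗
Σlᵢ = 11 ⇒ odd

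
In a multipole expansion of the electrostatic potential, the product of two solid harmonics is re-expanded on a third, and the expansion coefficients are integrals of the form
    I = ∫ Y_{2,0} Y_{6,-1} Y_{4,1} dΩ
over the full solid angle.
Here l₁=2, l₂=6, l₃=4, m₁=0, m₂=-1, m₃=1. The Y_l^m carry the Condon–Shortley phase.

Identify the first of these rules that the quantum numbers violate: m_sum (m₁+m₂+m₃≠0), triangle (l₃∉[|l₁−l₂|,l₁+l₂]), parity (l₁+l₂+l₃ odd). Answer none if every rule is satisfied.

Σmᵢ = 0  ✓
l₃∈[|l₁−l₂|,l₁+l₂]=[4,8], have l₃=4  ✓
Σlᵢ = 12 ⇒ even  ✓

none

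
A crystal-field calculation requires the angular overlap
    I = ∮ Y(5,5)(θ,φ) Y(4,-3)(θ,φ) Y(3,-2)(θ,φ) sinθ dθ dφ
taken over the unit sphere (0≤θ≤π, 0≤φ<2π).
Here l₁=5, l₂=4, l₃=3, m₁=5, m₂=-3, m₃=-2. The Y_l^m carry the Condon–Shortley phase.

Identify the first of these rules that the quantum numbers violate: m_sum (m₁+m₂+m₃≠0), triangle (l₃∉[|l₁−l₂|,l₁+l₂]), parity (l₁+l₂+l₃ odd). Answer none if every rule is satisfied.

none

Σmᵢ = 0  ✓
l₃∈[|l₁−l₂|,l₁+l₂]=[1,9], have l₃=3  ✓
Σlᵢ = 12 ⇒ even  ✓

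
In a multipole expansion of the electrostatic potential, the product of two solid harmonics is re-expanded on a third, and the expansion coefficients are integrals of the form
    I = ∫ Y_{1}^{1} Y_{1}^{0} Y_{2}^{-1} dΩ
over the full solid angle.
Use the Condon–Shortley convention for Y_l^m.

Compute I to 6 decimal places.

m-sum 0 ✓  L=4 even ✓  0≤2≤2 ✓
Π(2lᵢ+1) = 3×3×5 = 45
triangle coeff Δ(1,1,2) = 1/30
Σ_t [0,0]: t=0:+1/1 = 1/1
(3j)²=2/15 [(1 1 2; 0 0 0)], sign=+1
Σ_t [0,0]: t=0:+1/2 = 1/2
(3j)²=1/10 [(1 1 2; 1 0 -1)], sign=-1
⇒ 4πI² = 3/5
I = (-1)√(3/5/(4π)) = -0.21850969

-0.218510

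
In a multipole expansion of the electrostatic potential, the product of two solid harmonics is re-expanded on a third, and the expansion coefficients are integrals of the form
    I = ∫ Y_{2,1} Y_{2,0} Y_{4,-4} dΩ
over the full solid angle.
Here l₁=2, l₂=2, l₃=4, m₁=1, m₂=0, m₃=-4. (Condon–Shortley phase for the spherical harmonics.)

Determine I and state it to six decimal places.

m-sum = 1 + 0 − 4 = -3 ≠ 0 ⇒ I = 0

0.000000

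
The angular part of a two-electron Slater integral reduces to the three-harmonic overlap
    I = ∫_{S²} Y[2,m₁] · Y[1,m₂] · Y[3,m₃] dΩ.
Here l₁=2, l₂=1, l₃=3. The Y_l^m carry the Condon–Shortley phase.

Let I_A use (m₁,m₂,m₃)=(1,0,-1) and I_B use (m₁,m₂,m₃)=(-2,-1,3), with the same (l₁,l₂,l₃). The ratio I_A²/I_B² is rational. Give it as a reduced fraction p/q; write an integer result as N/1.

8/15

Same 2,1,3: normalisation and zero-m 3j drop out of the ratio.
A: Δ: 0! 4! 2! / 7! → 1/105; sum: t=0:+1/6 = 1/6; 3j²(2 1 3; 1 0 -1) = Δ·Π!·Σ² = 8/105  (sign +1)
B: Δ: 0! 4! 2! / 7! → 1/105; sum: t=0:+1/48 = 1/48; 3j²(2 1 3; -2 -1 3) = Δ·Π!·Σ² = 1/7  (sign +1)
I_A²/I_B² = (8/105)/(1/7) = 8/15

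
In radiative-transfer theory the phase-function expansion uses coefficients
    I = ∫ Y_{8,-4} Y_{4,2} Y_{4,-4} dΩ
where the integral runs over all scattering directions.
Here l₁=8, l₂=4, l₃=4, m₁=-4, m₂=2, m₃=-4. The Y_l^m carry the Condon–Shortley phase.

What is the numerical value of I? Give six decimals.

-4 + 2 − 4 = -6 ≠ 0: azimuthal integral kills it; I = 0

0.000000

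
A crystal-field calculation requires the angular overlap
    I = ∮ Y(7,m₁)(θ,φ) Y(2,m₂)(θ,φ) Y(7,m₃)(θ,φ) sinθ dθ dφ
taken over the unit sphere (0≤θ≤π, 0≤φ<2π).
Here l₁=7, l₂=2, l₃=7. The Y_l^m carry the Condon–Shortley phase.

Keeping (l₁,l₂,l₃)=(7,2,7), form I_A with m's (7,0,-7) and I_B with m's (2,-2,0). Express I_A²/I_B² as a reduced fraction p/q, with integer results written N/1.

Shared (l₁,l₂,l₃)=(7,2,7): N and (l;000)² cancel in I_A²/I_B².
A: Δ = 2!·12!·2!/17! = 1/185640; Racah Σ t=0..0: t=0:+1/1916006400 = 1/1916006400; ⇒ 3j(7 2 7; 7 0 -7)² = 91/2040, sgn +1
B: Δ = 2!·12!·2!/17! = 1/185640; Racah Σ t=0..0: t=0:+1/2419200 = 1/2419200; ⇒ 3j(7 2 7; 2 -2 0)² = 27/1105, sgn -1
I_A²/I_B² = (91/2040)/(27/1105) = 1183/648

1183/648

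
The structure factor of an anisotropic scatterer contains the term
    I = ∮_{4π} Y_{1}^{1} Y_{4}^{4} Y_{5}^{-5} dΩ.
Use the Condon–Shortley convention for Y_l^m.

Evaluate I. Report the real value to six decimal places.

m-sum 0 ✓  L=10 even ✓  3≤5≤5 ✓
Π(2lᵢ+1) = 3×9×11 = 297
triangle coeff Δ(1,4,5) = 1/495
Σ_t [0,0]: t=0:+1/576 = 1/576
(3j)²=5/99 [(1 4 5; 0 0 0)], sign=-1
Σ_t [0,0]: t=0:+1/80640 = 1/80640
(3j)²=1/11 [(1 4 5; 1 4 -5)], sign=+1
⇒ 4πI² = 15/11
I = (-1)√(15/11/(4π)) = -0.32941575

-0.329416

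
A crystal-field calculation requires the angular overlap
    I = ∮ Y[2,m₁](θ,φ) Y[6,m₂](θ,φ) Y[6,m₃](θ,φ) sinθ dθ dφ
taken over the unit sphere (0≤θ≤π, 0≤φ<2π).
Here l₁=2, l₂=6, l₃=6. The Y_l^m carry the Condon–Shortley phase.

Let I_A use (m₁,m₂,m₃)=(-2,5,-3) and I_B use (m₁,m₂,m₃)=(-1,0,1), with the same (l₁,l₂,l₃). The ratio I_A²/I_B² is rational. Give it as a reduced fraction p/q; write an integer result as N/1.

Same 2,6,6: normalisation and zero-m 3j drop out of the ratio.
A: Δ: 2! 2! 10! / 15! → 1/90090; sum: t=2:+1/1451520 = 1/1451520; 3j²(2 6 6; -2 5 -3) = Δ·Π!·Σ² = 1/91  (sign -1)
B: Δ: 2! 2! 10! / 15! → 1/90090; sum: t=1:−1/28800 t=2:+1/34560 = -1/172800; 3j²(2 6 6; -1 0 1) = Δ·Π!·Σ² = 1/1430  (sign +1)
I_A²/I_B² = (1/91)/(1/1430) = 110/7

110/7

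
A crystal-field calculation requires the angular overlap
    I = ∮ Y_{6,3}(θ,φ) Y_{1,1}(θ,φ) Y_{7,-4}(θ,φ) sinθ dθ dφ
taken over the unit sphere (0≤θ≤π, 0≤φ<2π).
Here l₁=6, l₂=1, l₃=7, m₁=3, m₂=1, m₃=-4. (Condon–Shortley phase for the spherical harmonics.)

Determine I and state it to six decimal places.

m-sum 0 ✓  L=14 even ✓  5≤7≤7 ✓
Π(2lᵢ+1) = 13×3×15 = 585
triangle coeff Δ(6,1,7) = 1/1365
Σ_t [0,0]: t=0:+1/518400 = 1/518400
(3j)²=7/195 [(6 1 7; 0 0 0)], sign=-1
Σ_t [0,0]: t=0:+1/4354560 = 1/4354560
(3j)²=11/273 [(6 1 7; 3 1 -4)], sign=-1
⇒ 4πI² = 11/13
I = (+1)√(11/13/(4π)) = 0.25948947

0.259489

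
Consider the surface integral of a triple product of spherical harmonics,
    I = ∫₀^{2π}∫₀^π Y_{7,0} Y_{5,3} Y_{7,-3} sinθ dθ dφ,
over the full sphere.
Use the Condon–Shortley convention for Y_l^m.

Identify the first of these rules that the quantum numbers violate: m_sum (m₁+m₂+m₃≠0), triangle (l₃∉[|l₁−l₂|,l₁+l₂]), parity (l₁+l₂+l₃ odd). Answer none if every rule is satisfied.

parity

m₁+m₂+m₃ = 0 + 3 − 3 = 0  ✓
triangle: |7−5|=2 ≤ l₃=7 ≤ 7+5=12  ✓
parity: l₁+l₂+l₃ = 19 is odd  ✗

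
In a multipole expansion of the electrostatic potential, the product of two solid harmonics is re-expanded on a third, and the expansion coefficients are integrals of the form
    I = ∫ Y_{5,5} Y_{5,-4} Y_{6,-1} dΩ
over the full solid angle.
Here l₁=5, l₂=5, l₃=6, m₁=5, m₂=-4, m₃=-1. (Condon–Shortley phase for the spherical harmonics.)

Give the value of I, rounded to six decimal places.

m-sum 0 ✓  L=16 even ✓  0≤6≤10 ✓
Π(2lᵢ+1) = 11×11×13 = 1573
triangle coeff Δ(5,5,6) = 1/28588560
Σ_t [0,4]: t=0:+1/345600 t=1:−1/13824 t=2:+1/5184 t=3:−1/13824 t=4:+1/345600 = 7/129600
(3j)²=80/7293 [(5 5 6; 0 0 0)], sign=+1
Σ_t [0,0]: t=0:+1/2073600 = 1/2073600
(3j)²=63/9724 [(5 5 6; 5 -4 -1)], sign=-1
⇒ 4πI² = 420/3757
I = (-1)√(420/3757/(4π)) = -0.09431898

-0.094319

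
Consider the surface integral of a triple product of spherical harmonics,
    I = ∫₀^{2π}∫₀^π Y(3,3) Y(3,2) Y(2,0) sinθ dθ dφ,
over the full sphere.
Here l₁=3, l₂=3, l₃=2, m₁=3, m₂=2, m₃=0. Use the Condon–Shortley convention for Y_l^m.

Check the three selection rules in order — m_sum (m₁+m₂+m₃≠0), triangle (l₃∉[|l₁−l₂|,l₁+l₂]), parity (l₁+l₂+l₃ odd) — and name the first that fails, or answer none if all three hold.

Σmᵢ = 5  ✗
l₃∈[|l₁−l₂|,l₁+l₂]=[0,6], have l₃=2
Σlᵢ = 8 ⇒ even

m_sum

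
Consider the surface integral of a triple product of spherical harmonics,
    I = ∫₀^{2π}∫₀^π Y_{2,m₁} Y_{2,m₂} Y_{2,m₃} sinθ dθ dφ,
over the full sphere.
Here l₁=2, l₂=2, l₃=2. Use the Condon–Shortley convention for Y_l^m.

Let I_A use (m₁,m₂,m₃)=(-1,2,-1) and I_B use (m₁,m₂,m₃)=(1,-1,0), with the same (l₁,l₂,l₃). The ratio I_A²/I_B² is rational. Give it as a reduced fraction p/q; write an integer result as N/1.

6/1

Shared (l₁,l₂,l₃)=(2,2,2): N and (l;000)² cancel in I_A²/I_B².
A: Δ = 2!·2!·2!/7! = 1/630; Racah Σ t=2..2: t=2:+1/4 = 1/4; ⇒ 3j(2 2 2; -1 2 -1)² = 3/35, sgn -1
B: Δ = 2!·2!·2!/7! = 1/630; Racah Σ t=0..1: t=0:+1/2 t=1:−1/4 = 1/4; ⇒ 3j(2 2 2; 1 -1 0)² = 1/70, sgn +1
I_A²/I_B² = (3/35)/(1/70) = 6/1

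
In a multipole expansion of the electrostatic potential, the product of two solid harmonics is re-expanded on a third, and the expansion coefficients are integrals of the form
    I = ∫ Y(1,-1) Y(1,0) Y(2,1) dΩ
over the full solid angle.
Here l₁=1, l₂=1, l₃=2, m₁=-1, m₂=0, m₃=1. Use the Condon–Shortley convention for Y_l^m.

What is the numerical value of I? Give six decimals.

m-sum 0 ✓  L=4 even ✓  0≤2≤2 ✓
Π(2lᵢ+1) = 3×3×5 = 45
triangle coeff Δ(1,1,2) = 1/30
Σ_t [0,0]: t=0:+1/1 = 1/1
(3j)²=2/15 [(1 1 2; 0 0 0)], sign=+1
Σ_t [0,0]: t=0:+1/2 = 1/2
(3j)²=1/10 [(1 1 2; -1 0 1)], sign=-1
⇒ 4πI² = 3/5
I = (-1)√(3/5/(4π)) = -0.21850969

-0.218510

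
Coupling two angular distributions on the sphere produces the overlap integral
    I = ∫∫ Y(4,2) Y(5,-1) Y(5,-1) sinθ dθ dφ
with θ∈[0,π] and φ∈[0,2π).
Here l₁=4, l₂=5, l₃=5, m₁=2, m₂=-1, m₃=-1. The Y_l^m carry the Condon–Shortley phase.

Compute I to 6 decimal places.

0.137240

m-sum 0 ✓  L=14 even ✓  1≤5≤9 ✓
Π(2lᵢ+1) = 9×11×11 = 1089
triangle coeff Δ(4,5,5) = 1/3153150
Σ_t [0,4]: t=0:+1/69120 t=1:−1/1728 t=2:+1/576 t=3:−1/1728 t=4:+1/69120 = 7/11520
(3j)²=2/143 [(4 5 5; 0 0 0)], sign=-1
Σ_t [0,2]: t=0:+1/4608 t=1:−1/1296 t=2:+1/4608 = -7/20736
(3j)²=20/1287 [(4 5 5; 2 -1 -1)], sign=-1
⇒ 4πI² = 40/169
I = (+1)√(40/169/(4π)) = 0.13724032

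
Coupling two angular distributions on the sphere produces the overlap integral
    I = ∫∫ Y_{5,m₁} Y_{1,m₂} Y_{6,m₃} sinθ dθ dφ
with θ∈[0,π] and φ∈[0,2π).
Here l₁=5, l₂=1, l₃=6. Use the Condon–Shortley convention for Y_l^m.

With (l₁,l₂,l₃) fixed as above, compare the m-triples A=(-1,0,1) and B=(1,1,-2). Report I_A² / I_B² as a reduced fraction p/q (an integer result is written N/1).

Shared (l₁,l₂,l₃)=(5,1,6): N and (l;000)² cancel in I_A²/I_B².
A: Δ = 0!·10!·2!/13! = 1/858; Racah Σ t=0..0: t=0:+1/17280 = 1/17280; ⇒ 3j(5 1 6; -1 0 1)² = 35/858, sgn -1
B: Δ = 0!·10!·2!/13! = 1/858; Racah Σ t=0..0: t=0:+1/34560 = 1/34560; ⇒ 3j(5 1 6; 1 1 -2)² = 14/429, sgn +1
I_A²/I_B² = (35/858)/(14/429) = 5/4

5/4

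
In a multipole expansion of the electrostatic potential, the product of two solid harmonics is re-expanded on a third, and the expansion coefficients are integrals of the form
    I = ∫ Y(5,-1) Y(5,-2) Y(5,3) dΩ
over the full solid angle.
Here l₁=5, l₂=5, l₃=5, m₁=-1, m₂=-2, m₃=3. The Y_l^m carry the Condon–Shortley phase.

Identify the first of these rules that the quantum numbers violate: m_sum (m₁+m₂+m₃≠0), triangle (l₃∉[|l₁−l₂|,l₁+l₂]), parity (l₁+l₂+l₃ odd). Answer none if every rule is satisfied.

parity

azimuthal sum: -1 − 2 + 3 = 0  ✓
0 ≤ 5 ≤ 10 (triangle on l)  ✓
L = 5 + 5 + 5 = 15 (odd)  ✗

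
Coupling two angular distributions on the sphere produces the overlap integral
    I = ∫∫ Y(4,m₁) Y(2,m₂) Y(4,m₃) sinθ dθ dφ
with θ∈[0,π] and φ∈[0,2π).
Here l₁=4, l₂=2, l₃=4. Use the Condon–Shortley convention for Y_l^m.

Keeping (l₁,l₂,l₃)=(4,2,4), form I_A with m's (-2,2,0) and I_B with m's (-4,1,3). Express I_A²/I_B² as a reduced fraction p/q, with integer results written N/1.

Same 4,2,4: normalisation and zero-m 3j drop out of the ratio.
A: Δ: 2! 6! 2! / 11! → 1/13860; sum: t=2:+1/192 = 1/192; 3j²(4 2 4; -2 2 0) = Δ·Π!·Σ² = 3/77  (sign +1)
B: Δ: 2! 6! 2! / 11! → 1/13860; sum: t=2:+1/1440 = 1/1440; 3j²(4 2 4; -4 1 3) = Δ·Π!·Σ² = 7/165  (sign -1)
I_A²/I_B² = (3/77)/(7/165) = 45/49

45/49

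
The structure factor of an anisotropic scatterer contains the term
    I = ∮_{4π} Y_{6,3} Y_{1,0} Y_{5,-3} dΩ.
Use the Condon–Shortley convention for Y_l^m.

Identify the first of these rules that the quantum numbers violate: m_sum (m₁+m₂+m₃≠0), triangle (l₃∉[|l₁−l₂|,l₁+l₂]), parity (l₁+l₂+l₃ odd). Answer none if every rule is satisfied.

Σmᵢ = 0  ✓
l₃∈[|l₁−l₂|,l₁+l₂]=[5,7], have l₃=5  ✓
Σlᵢ = 12 ⇒ even  ✓

none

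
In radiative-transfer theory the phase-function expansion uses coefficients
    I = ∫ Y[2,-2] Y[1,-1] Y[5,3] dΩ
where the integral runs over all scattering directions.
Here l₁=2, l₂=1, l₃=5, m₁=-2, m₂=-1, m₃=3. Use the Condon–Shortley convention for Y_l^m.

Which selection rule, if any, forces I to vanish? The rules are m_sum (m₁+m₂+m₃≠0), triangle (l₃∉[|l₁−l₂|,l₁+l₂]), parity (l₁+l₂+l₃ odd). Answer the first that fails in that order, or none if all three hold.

azimuthal sum: -2 − 1 + 3 = 0  ✓
1 ≤ 5 ≤ 3 (triangle on l)  ✗
L = 2 + 1 + 5 = 8 (even)

triangle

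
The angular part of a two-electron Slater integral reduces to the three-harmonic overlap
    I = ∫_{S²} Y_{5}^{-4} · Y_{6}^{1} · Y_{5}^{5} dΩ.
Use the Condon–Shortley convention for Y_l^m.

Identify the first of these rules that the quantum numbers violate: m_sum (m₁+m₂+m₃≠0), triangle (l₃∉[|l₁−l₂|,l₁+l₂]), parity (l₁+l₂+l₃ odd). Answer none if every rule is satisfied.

m₁+m₂+m₃ = -4 + 1 + 5 = 2  ✗
triangle: |5−6|=1 ≤ l₃=5 ≤ 5+6=11
parity: l₁+l₂+l₃ = 16 is even

m_sum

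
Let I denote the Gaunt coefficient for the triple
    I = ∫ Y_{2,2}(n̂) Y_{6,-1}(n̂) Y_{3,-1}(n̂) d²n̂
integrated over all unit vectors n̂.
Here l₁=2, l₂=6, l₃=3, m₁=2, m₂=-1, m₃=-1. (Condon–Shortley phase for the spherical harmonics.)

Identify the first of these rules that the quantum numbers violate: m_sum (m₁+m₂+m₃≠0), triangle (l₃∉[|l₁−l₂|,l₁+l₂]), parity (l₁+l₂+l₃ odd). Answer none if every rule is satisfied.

m₁+m₂+m₃ = 2 − 1 − 1 = 0  ✓
triangle: |2−6|=4 ≤ l₃=3 ≤ 2+6=8  ✗
parity: l₁+l₂+l₃ = 11 is odd

triangle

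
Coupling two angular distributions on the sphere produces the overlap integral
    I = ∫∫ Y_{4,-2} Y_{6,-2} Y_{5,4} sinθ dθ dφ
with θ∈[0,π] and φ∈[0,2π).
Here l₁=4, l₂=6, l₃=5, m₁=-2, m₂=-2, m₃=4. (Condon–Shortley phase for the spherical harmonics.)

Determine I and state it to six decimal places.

0.000000

L=15 odd ⇒ parity kills the (l;000) factor ⇒ I = 0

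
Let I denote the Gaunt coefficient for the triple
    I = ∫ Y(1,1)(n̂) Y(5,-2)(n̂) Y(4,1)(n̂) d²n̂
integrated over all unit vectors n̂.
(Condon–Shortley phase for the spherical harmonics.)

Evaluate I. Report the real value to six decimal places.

0.225034

Checks pass: Σm=0; 10 even; l₃=4∈[4,6].
(2·1+1)(2·5+1)(2·4+1) = 297
Δ: 2! 0! 8! / 11! → 1/495
sum: t=1:−1/576 = -1/576
3j²(1 5 4; 0 0 0) = Δ·Π!·Σ² = 5/99  (sign -1)
sum: t=0:+1/1440 = 1/1440
3j²(1 5 4; 1 -2 1) = Δ·Π!·Σ² = 7/165  (sign -1)
combine: 4πI² = 297·5/99·7/165 = 7/11
take √, sign +1: I = 0.22503380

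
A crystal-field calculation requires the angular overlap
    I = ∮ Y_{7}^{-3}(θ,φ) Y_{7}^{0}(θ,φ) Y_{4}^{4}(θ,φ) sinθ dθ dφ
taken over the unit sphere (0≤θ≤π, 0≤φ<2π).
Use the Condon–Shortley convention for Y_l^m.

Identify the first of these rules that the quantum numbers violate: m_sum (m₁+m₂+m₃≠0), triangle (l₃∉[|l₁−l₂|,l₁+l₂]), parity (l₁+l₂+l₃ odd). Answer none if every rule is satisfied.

m_sum

azimuthal sum: -3 + 0 + 4 = 1  ✗
0 ≤ 4 ≤ 14 (triangle on l)
L = 7 + 7 + 4 = 18 (even)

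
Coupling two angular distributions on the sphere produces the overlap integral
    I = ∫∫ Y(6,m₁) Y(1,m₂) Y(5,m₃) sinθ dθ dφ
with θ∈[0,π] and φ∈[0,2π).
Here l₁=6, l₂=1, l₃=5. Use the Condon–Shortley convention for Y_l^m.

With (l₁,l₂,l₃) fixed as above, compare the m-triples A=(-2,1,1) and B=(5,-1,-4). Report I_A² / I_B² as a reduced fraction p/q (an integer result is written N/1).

l's match ⇒ only the (l;m) 3-j factors differ between A and B.
A: triangle coeff Δ(6,1,5) = 1/858; Σ_t [2,2]: t=2:+1/34560 = 1/34560; (3j)²=14/429 [(6 1 5; -2 1 1)], sign=+1
B: triangle coeff Δ(6,1,5) = 1/858; Σ_t [0,0]: t=0:+1/725760 = 1/725760; (3j)²=5/78 [(6 1 5; 5 -1 -4)], sign=-1
I_A²/I_B² = (14/429)/(5/78) = 28/55

28/55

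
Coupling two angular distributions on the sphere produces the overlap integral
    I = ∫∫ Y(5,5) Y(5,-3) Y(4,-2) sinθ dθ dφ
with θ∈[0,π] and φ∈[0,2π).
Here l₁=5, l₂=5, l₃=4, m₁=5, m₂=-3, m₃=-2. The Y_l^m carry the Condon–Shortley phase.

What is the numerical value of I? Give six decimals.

-0.184127

Checks pass: Σm=0; 14 even; l₃=4∈[0,10].
(2·5+1)(2·5+1)(2·4+1) = 1089
Δ: 6! 4! 4! / 15! → 1/3153150
sum: t=1:−1/69120 t=2:+1/1728 t=3:−1/576 t=4:+1/1728 t=5:−1/69120 = -7/11520
3j²(5 5 4; 0 0 0) = Δ·Π!·Σ² = 2/143  (sign -1)
sum: t=0:+1/69120 = 1/69120
3j²(5 5 4; 5 -3 -2) = Δ·Π!·Σ² = 4/143  (sign +1)
combine: 4πI² = 1089·2/143·4/143 = 72/169
take √, sign -1: I = -0.18412721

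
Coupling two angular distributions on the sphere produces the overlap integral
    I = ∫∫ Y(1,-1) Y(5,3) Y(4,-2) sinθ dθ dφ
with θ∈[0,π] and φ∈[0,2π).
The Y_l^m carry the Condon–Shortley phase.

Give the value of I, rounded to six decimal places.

Rules hold: Σm=0, L=10 even, 4≤4≤6.
N = 3·11·9 = 297
Δ = 2!·0!·8!/11! = 1/495
Racah Σ t=1..1: t=1:−1/576 = -1/576
⇒ 3j(1 5 4; 0 0 0)² = 5/99, sgn -1
Racah Σ t=2..2: t=2:+1/2880 = 1/2880
⇒ 3j(1 5 4; -1 3 -2)² = 28/495, sgn +1
4πI² = N·(3j₀)²·(3jₘ)² = 28/33
I = -1·√(0.848485/4π) = -0.25984664

-0.259847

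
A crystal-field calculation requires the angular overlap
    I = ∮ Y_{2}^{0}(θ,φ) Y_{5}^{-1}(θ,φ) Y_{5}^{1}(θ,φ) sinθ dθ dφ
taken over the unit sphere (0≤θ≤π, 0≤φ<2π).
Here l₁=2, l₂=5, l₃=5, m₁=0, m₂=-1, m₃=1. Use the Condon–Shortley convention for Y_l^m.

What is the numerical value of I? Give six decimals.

-0.145565

Rules hold: Σm=0, L=12 even, 3≤5≤7.
N = 5·11·11 = 605
Δ = 2!·2!·8!/13! = 1/38610
Racah Σ t=0..2: t=0:+1/2880 t=1:−1/576 t=2:+1/2880 = -1/960
⇒ 3j(2 5 5; 0 0 0)² = 10/429, sgn +1
Racah Σ t=0..2: t=0:+1/2304 t=1:−1/720 t=2:+1/5760 = -1/1280
⇒ 3j(2 5 5; 0 -1 1)² = 27/1430, sgn -1
4πI² = N·(3j₀)²·(3jₘ)² = 45/169
I = -1·√(0.266272/4π) = -0.14556534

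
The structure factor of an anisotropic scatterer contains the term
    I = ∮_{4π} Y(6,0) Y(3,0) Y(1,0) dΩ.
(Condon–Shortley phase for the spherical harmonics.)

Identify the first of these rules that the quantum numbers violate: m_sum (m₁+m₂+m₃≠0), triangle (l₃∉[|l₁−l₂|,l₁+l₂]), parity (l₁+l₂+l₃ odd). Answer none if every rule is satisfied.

triangle

azimuthal sum: 0 + 0 + 0 = 0  ✓
3 ≤ 1 ≤ 9 (triangle on l)  ✗
L = 6 + 3 + 1 = 10 (even)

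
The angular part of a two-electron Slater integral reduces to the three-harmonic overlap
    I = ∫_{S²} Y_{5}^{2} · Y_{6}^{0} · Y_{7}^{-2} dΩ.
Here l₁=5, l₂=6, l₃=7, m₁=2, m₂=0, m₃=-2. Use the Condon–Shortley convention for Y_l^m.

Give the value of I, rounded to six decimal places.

-0.056352

Checks pass: Σm=0; 18 even; l₃=7∈[1,11].
(2·5+1)(2·6+1)(2·7+1) = 2145
Δ: 4! 6! 8! / 19! → 1/174594420
sum: t=0:+1/4147200 t=1:−1/207360 t=2:+1/82944 t=3:−1/207360 t=4:+1/4147200 = 1/345600
3j²(5 6 7; 0 0 0) = Δ·Π!·Σ² = 420/46189  (sign -1)
sum: t=0:+1/1244160 t=1:−1/207360 t=2:+1/276480 t=3:−1/3110400 = -1/1382400
3j²(5 6 7; 2 0 -2) = Δ·Π!·Σ² = 189/92378  (sign +1)
combine: 4πI² = 2145·420/46189·189/92378 = 595350/14919047
take √, sign -1: I = -0.05635218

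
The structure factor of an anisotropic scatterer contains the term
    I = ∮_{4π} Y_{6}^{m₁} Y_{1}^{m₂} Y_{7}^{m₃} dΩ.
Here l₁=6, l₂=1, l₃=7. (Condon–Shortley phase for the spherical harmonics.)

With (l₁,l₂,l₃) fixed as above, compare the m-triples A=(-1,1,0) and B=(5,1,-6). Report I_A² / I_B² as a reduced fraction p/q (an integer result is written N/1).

7/26

Same 6,1,7: normalisation and zero-m 3j drop out of the ratio.
A: Δ: 0! 12! 2! / 15! → 1/1365; sum: t=0:+1/1209600 = 1/1209600; 3j²(6 1 7; -1 1 0) = Δ·Π!·Σ² = 1/65  (sign -1)
B: Δ: 0! 12! 2! / 15! → 1/1365; sum: t=0:+1/79833600 = 1/79833600; 3j²(6 1 7; 5 1 -6) = Δ·Π!·Σ² = 2/35  (sign -1)
I_A²/I_B² = (1/65)/(2/35) = 7/26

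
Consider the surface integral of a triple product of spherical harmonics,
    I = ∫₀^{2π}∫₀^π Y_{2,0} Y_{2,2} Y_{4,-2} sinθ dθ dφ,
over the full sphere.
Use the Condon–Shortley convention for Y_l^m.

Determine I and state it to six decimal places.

0.156078

Rules hold: Σm=0, L=8 even, 0≤4≤4.
N = 5·5·9 = 225
Δ = 0!·4!·4!/9! = 1/630
Racah Σ t=0..0: t=0:+1/16 = 1/16
⇒ 3j(2 2 4; 0 0 0)² = 2/35, sgn +1
Racah Σ t=0..0: t=0:+1/96 = 1/96
⇒ 3j(2 2 4; 0 2 -2)² = 1/42, sgn +1
4πI² = N·(3j₀)²·(3jₘ)² = 15/49
I = +1·√(0.306122/4π) = 0.15607835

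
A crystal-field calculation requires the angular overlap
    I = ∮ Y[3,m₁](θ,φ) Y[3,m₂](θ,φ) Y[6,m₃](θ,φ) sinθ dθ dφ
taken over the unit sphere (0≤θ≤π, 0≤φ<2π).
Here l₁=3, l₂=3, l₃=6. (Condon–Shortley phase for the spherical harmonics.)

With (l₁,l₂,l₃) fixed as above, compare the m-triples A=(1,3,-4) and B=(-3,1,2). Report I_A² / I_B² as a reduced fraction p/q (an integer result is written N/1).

15/2

Shared (l₁,l₂,l₃)=(3,3,6): N and (l;000)² cancel in I_A²/I_B².
A: Δ = 0!·6!·6!/13! = 1/12012; Racah Σ t=0..0: t=0:+1/34560 = 1/34560; ⇒ 3j(3 3 6; 1 3 -4)² = 5/286, sgn +1
B: Δ = 0!·6!·6!/13! = 1/12012; Racah Σ t=0..0: t=0:+1/34560 = 1/34560; ⇒ 3j(3 3 6; -3 1 2)² = 1/429, sgn +1
I_A²/I_B² = (5/286)/(1/429) = 15/2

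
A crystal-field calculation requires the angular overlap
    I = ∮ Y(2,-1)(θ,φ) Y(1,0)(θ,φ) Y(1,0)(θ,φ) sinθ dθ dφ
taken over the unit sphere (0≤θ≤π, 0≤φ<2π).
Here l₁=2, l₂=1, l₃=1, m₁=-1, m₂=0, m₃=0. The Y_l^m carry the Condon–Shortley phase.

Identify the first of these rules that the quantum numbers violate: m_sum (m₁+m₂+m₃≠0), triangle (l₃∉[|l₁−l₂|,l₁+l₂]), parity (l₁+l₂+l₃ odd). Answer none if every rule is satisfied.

m_sum

Σmᵢ = -1  ✗
l₃∈[|l₁−l₂|,l₁+l₂]=[1,3], have l₃=1
Σlᵢ = 4 ⇒ even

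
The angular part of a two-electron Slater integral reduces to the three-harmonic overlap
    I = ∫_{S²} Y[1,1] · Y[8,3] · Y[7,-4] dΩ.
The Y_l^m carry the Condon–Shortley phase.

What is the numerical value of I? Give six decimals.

-0.096758

m-sum 0 ✓  L=16 even ✓  7≤7≤9 ✓
Π(2lᵢ+1) = 3×17×15 = 765
triangle coeff Δ(1,8,7) = 1/2040
Σ_t [1,1]: t=1:−1/25401600 = -1/25401600
(3j)²=8/255 [(1 8 7; 0 0 0)], sign=+1
Σ_t [0,0]: t=0:+1/479001600 = 1/479001600
(3j)²=1/204 [(1 8 7; 1 3 -4)], sign=-1
⇒ 4πI² = 2/17
I = (-1)√(2/17/(4π)) = -0.09675772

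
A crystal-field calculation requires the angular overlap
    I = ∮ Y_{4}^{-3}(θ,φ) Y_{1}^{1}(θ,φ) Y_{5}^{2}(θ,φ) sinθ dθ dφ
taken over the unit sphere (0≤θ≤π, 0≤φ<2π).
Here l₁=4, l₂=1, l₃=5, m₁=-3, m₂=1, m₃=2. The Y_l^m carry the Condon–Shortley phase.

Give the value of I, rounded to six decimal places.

m-sum 0 ✓  L=10 even ✓  3≤5≤5 ✓
Π(2lᵢ+1) = 9×3×11 = 297
triangle coeff Δ(4,1,5) = 1/495
Σ_t [0,0]: t=0:+1/576 = 1/576
(3j)²=5/99 [(4 1 5; 0 0 0)], sign=-1
Σ_t [0,0]: t=0:+1/10080 = 1/10080
(3j)²=1/165 [(4 1 5; -3 1 2)], sign=-1
⇒ 4πI² = 1/11
I = (+1)√(1/11/(4π)) = 0.08505478

0.085055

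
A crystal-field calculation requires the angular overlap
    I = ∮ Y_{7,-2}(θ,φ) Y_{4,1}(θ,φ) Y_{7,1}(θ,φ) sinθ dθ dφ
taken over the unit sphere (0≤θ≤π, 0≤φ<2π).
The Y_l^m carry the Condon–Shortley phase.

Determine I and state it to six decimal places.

0.100255

Checks pass: Σm=0; 18 even; l₃=7∈[3,11].
(2·7+1)(2·4+1)(2·7+1) = 2025
Δ: 4! 10! 4! / 19! → 1/58198140
sum: t=0:+1/17418240 t=1:−1/622080 t=2:+1/230400 t=3:−1/622080 t=4:+1/17418240 = 1/806400
3j²(7 4 7; 0 0 0) = Δ·Π!·Σ² = 2268/230945  (sign -1)
sum: t=1:−1/11612160 t=2:+1/725760 t=3:−1/414720 t=4:+1/2073600 = -37/58060800
3j²(7 4 7; -2 1 1) = Δ·Π!·Σ² = 4107/646646  (sign -1)
combine: 4πI² = 2025·2268/230945·4107/646646 = 269460270/2133423721
take √, sign +1: I = 0.10025450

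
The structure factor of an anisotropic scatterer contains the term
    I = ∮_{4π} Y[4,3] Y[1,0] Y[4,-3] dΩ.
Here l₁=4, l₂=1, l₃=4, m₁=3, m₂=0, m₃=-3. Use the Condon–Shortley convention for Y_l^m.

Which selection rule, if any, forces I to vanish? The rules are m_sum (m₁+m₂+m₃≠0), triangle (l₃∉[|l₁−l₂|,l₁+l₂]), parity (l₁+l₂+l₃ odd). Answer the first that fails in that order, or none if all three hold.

azimuthal sum: 3 + 0 − 3 = 0  ✓
3 ≤ 4 ≤ 5 (triangle on l)  ✓
L = 4 + 1 + 4 = 9 (odd)  ✗

parity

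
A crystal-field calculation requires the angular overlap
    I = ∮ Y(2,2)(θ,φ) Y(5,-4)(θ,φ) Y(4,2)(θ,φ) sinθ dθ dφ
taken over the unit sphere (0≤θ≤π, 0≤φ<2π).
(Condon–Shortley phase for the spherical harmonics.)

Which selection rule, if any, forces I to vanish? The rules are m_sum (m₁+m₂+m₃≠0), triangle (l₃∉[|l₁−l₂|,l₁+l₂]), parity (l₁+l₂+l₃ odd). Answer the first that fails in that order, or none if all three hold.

azimuthal sum: 2 − 4 + 2 = 0  ✓
3 ≤ 4 ≤ 7 (triangle on l)  ✓
L = 2 + 5 + 4 = 11 (odd)  ✗

parity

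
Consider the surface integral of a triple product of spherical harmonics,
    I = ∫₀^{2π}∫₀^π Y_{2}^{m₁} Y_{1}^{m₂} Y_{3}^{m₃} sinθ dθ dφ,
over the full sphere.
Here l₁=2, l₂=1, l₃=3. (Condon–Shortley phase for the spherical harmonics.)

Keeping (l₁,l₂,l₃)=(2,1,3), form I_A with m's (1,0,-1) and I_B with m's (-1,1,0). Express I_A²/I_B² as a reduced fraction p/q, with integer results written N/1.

Same 2,1,3: normalisation and zero-m 3j drop out of the ratio.
A: Δ: 0! 4! 2! / 7! → 1/105; sum: t=0:+1/6 = 1/6; 3j²(2 1 3; 1 0 -1) = Δ·Π!·Σ² = 8/105  (sign +1)
B: Δ: 0! 4! 2! / 7! → 1/105; sum: t=0:+1/12 = 1/12; 3j²(2 1 3; -1 1 0) = Δ·Π!·Σ² = 1/35  (sign -1)
I_A²/I_B² = (8/105)/(1/35) = 8/3

8/3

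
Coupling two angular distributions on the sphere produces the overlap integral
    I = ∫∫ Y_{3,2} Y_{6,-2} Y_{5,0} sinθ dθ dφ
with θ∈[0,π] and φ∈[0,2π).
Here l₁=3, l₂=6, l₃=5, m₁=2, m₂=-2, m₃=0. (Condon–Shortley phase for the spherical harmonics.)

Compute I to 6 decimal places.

-0.077843

Rules hold: Σm=0, L=14 even, 3≤5≤9.
N = 7·13·11 = 1001
Δ = 4!·2!·8!/15! = 1/675675
Racah Σ t=1..3: t=1:−1/8640 t=2:+1/2304 t=3:−1/8640 = 7/34560
⇒ 3j(3 6 5; 0 0 0)² = 7/429, sgn -1
Racah Σ t=0..1: t=0:+1/13824 t=1:−1/8640 = -1/23040
⇒ 3j(3 6 5; 2 -2 0)² = 2/429, sgn +1
4πI² = N·(3j₀)²·(3jₘ)² = 98/1287
I = -1·√(0.0761461/4π) = -0.07784287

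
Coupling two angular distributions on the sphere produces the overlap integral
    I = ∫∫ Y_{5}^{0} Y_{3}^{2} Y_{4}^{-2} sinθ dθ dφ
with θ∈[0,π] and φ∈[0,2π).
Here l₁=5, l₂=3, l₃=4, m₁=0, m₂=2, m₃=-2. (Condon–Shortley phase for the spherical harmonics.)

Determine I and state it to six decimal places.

Checks pass: Σm=0; 12 even; l₃=4∈[2,8].
(2·5+1)(2·3+1)(2·4+1) = 693
Δ: 4! 6! 2! / 13! → 1/180180
sum: t=1:−1/576 t=2:+1/144 t=3:−1/576 = 1/288
3j²(5 3 4; 0 0 0) = Δ·Π!·Σ² = 20/1001  (sign +1)
sum: t=3:−1/576 t=4:+1/2880 = -1/720
3j²(5 3 4; 0 2 -2) = Δ·Π!·Σ² = 80/3003  (sign -1)
combine: 4πI² = 693·20/1001·80/3003 = 4800/13013
take √, sign -1: I = -0.17132746

-0.171327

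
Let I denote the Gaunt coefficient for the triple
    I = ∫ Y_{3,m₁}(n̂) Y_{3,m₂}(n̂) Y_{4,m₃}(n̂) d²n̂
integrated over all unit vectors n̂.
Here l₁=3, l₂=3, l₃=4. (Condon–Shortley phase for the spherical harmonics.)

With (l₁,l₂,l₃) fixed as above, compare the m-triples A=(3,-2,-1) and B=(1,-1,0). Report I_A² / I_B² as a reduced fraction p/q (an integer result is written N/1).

30/1

Same 3,3,4: normalisation and zero-m 3j drop out of the ratio.
A: Δ: 2! 4! 4! / 11! → 1/34650; sum: t=0:+1/288 = 1/288; 3j²(3 3 4; 3 -2 -1) = Δ·Π!·Σ² = 5/231  (sign -1)
B: Δ: 2! 4! 4! / 11! → 1/34650; sum: t=0:+1/32 t=1:−1/36 t=2:+1/1152 = 5/1152; 3j²(3 3 4; 1 -1 0) = Δ·Π!·Σ² = 1/1386  (sign +1)
I_A²/I_B² = (5/231)/(1/1386) = 30/1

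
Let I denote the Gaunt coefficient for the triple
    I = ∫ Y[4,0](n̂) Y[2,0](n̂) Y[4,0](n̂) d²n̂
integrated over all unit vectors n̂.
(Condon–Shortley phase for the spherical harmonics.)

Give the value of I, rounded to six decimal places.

0.163840

Checks pass: Σm=0; 10 even; l₃=4∈[2,6].
(2·4+1)(2·2+1)(2·4+1) = 405
Δ: 2! 6! 2! / 11! → 1/13860
sum: t=0:+1/192 t=1:−1/36 t=2:+1/192 = -5/288
3j²(4 2 4; 0 0 0) = Δ·Π!·Σ² = 20/693  (sign -1)
(m-triple is (0,0,0) — same symbol as above.)
combine: 4πI² = 405·20/693·20/693 = 2000/5929
take √, sign +1: I = 0.16383977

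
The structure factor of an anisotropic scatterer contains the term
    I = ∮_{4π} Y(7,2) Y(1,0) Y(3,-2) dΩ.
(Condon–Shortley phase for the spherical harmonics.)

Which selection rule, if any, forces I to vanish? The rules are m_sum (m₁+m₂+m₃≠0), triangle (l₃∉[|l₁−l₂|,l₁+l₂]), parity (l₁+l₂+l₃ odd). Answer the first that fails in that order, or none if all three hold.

Σmᵢ = 0  ✓
l₃∈[|l₁−l₂|,l₁+l₂]=[6,8], have l₃=3  ✗
Σlᵢ = 11 ⇒ odd

triangle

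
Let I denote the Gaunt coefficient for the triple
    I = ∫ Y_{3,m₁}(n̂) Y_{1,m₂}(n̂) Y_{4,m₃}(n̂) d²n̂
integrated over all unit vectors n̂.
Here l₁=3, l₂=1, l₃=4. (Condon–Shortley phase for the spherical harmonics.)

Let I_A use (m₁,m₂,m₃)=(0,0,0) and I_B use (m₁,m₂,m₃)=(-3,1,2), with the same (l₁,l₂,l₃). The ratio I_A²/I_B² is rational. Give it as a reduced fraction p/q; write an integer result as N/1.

Shared (l₁,l₂,l₃)=(3,1,4): N and (l;000)² cancel in I_A²/I_B².
A: Δ = 0!·6!·2!/9! = 1/252; Racah Σ t=0..0: t=0:+1/36 = 1/36; ⇒ 3j(3 1 4; 0 0 0)² = 4/63, sgn +1
B: Δ = 0!·6!·2!/9! = 1/252; Racah Σ t=0..0: t=0:+1/1440 = 1/1440; ⇒ 3j(3 1 4; -3 1 2)² = 1/252, sgn +1
I_A²/I_B² = (4/63)/(1/252) = 16/1

16/1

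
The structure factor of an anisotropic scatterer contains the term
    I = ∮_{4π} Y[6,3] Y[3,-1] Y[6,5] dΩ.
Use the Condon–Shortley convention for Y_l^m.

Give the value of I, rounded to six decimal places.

Σmᵢ = 7 ≠ 0, so the φ-integral vanishes; I = 0

0.000000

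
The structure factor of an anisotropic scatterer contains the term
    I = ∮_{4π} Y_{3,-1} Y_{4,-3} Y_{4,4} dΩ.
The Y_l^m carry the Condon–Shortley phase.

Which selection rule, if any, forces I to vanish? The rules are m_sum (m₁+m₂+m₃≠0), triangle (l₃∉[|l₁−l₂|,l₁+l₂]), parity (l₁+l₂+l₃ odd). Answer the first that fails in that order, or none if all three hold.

Σmᵢ = 0  ✓
l₃∈[|l₁−l₂|,l₁+l₂]=[1,7], have l₃=4  ✓
Σlᵢ = 11 ⇒ odd  ✗

parity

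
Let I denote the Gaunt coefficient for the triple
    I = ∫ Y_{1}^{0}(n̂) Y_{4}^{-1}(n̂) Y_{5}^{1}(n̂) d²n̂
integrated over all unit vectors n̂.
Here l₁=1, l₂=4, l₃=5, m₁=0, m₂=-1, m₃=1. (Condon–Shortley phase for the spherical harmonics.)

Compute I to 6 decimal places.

m-sum 0 ✓  L=10 even ✓  3≤5≤5 ✓
Π(2lᵢ+1) = 3×9×11 = 297
triangle coeff Δ(1,4,5) = 1/495
Σ_t [0,0]: t=0:+1/576 = 1/576
(3j)²=5/99 [(1 4 5; 0 0 0)], sign=-1
Σ_t [0,0]: t=0:+1/720 = 1/720
(3j)²=8/165 [(1 4 5; 0 -1 1)], sign=+1
⇒ 4πI² = 8/11
I = (-1)√(8/11/(4π)) = -0.24057125

-0.240571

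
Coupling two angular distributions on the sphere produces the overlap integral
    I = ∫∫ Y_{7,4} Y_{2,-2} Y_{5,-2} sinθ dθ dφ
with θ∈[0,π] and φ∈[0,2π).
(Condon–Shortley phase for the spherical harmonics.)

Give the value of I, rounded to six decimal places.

Rules hold: Σm=0, L=14 even, 5≤5≤9.
N = 15·5·11 = 825
Δ = 4!·10!·0!/15! = 1/15015
Racah Σ t=2..2: t=2:+1/57600 = 1/57600
⇒ 3j(7 2 5; 0 0 0)² = 21/715, sgn -1
Racah Σ t=0..0: t=0:+1/725760 = 1/725760
⇒ 3j(7 2 5; 4 -2 -2)² = 2/91, sgn -1
4πI² = N·(3j₀)²·(3jₘ)² = 90/169
I = +1·√(0.532544/4π) = 0.20586047

0.205860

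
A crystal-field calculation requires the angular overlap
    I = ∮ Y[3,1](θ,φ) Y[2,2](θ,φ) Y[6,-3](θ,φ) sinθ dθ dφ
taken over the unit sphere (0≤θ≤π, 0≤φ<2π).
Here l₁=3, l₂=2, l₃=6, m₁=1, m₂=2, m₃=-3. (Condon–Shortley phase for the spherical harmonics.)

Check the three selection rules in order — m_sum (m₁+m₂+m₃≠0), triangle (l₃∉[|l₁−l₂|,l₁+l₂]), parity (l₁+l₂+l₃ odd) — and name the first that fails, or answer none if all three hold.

m₁+m₂+m₃ = 1 + 2 − 3 = 0  ✓
triangle: |3−2|=1 ≤ l₃=6 ≤ 3+2=5  ✗
parity: l₁+l₂+l₃ = 11 is odd

triangle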